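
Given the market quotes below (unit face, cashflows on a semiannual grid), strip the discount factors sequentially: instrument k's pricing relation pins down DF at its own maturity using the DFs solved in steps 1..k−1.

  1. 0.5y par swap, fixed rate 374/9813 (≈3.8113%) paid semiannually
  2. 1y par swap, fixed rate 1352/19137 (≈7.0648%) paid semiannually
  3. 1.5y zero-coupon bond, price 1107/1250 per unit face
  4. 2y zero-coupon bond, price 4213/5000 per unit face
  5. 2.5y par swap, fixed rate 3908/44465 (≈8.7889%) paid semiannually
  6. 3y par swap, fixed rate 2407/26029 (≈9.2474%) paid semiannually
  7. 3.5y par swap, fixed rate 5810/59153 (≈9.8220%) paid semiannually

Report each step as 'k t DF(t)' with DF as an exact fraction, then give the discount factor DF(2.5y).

1 1/2 9813/10000
2 1 2331/2500
3 3/2 1107/1250
4 2 4213/5000
5 5/2 4023/5000
6 3 7593/10000
7 7/2 1419/2000
DF(2.5y) = 4023/5000 ≈ 0.804600

step 1 [0.5y] swap r/2=187/9813: DF=(1 − 187/9813·(0))/(1+187/9813) = 9813/10000 ≈ 0.981300
step 2 [1y] swap r/2=676/19137: DF=(1 − 676/19137·(0.981300))/(1+676/19137) = 2331/2500 ≈ 0.932400
step 3 [1.5y] zero: DF = P = 1107/1250 ≈ 0.885600
step 4 [2y] zero: DF = P = 4213/5000 ≈ 0.842600
step 5 [2.5y] swap r/2=1954/44465: DF=(1 − 1954/44465·(0.981300+0.932400+0.885600+0.842600))/(1+1954/44465) = 4023/5000 ≈ 0.804600
step 6 [3y] swap r/2=2407/52058: DF=(1 − 2407/52058·(0.981300+0.932400+0.885600+0.842600+0.804600))/(1+2407/52058) = 7593/10000 ≈ 0.759300
step 7 [3.5y] swap r/2=2905/59153: DF=(1 − 2905/59153·(0.981300+0.932400+0.885600+0.842600+0.804600+0.759300))/(1+2905/59153) = 1419/2000 ≈ 0.709500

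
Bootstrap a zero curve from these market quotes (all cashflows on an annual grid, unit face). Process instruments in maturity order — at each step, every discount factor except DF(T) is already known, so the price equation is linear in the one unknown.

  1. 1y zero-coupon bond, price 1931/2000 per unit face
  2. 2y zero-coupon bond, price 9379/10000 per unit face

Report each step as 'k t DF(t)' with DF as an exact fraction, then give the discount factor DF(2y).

step 1 [1y] zero: DF = P = 1931/2000 ≈ 0.965500
step 2 [2y] zero: DF = P = 9379/10000 ≈ 0.937900

1 1 1931/2000
2 2 9379/10000
DF(2y) = 9379/10000 ≈ 0.937900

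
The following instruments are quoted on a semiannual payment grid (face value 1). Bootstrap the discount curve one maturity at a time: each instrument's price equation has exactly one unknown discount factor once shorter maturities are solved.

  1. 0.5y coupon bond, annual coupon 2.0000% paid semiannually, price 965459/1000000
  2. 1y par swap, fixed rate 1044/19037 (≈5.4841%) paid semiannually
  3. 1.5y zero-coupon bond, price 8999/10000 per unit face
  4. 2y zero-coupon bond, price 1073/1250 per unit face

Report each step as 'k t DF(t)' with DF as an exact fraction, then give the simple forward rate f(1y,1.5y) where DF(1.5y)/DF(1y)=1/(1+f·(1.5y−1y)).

1 1/2 9559/10000
2 1 4739/5000
3 3/2 8999/10000
4 2 1073/1250
f(1y,1.5y) = ((4739/5000)/(8999/10000) − 1)/(1/2) = 958/8999 ≈ 10.6456%

step 1 [0.5y] bond c/2=1/100: DF=(965459/1000000 − 1/100·(0))/(1+1/100) = 9559/10000 ≈ 0.955900
step 2 [1y] swap r/2=522/19037: DF=(1 − 522/19037·(0.955900))/(1+522/19037) = 4739/5000 ≈ 0.947800
step 3 [1.5y] zero: DF = P = 8999/10000 ≈ 0.899900
step 4 [2y] zero: DF = P = 1073/1250 ≈ 0.858400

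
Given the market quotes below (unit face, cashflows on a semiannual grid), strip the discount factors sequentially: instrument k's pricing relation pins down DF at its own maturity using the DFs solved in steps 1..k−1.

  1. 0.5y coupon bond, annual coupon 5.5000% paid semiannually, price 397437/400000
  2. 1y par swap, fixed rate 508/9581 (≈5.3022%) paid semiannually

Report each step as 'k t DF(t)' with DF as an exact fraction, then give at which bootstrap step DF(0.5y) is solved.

1 1/2 967/1000
2 1 2373/2500
DF(0.5y) is solved at step 1

step 1 [0.5y] bond c/2=11/400: DF=(397437/400000 − 11/400·(0))/(1+11/400) = 967/1000 ≈ 0.967000
step 2 [1y] swap r/2=254/9581: DF=(1 − 254/9581·(0.967000))/(1+254/9581) = 2373/2500 ≈ 0.949200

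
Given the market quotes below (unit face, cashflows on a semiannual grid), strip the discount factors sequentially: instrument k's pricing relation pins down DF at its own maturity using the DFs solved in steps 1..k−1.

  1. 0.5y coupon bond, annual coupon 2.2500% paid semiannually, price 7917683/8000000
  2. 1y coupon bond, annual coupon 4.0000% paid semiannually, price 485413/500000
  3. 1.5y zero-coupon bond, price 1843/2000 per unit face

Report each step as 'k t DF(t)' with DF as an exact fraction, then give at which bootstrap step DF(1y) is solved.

1 1/2 9787/10000
2 1 4663/5000
3 3/2 1843/2000
DF(1y) is solved at step 2

step 1 [0.5y] bond c/2=9/800: DF=(7917683/8000000 − 9/800·(0))/(1+9/800) = 9787/10000 ≈ 0.978700
step 2 [1y] bond c/2=1/50: DF=(485413/500000 − 1/50·(0.978700))/(1+1/50) = 4663/5000 ≈ 0.932600
step 3 [1.5y] zero: DF = P = 1843/2000 ≈ 0.921500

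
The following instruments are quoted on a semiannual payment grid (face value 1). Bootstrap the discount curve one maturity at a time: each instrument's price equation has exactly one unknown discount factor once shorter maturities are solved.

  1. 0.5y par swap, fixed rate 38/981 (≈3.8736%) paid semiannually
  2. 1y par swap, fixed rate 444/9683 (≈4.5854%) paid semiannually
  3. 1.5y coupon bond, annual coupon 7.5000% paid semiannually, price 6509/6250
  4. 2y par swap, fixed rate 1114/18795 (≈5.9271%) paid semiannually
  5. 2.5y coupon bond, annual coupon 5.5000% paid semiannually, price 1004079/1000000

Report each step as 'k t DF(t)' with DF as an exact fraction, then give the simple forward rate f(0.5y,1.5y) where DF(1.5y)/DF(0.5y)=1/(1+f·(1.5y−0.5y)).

step 1 [0.5y] swap r/2=19/981: DF=(1 − 19/981·(0))/(1+19/981) = 981/1000 ≈ 0.981000
step 2 [1y] swap r/2=222/9683: DF=(1 − 222/9683·(0.981000))/(1+222/9683) = 2389/2500 ≈ 0.955600
step 3 [1.5y] bond c/2=3/80: DF=(6509/6250 − 3/80·(0.981000+0.955600))/(1+3/80) = 4669/5000 ≈ 0.933800
step 4 [2y] swap r/2=557/18795: DF=(1 − 557/18795·(0.981000+0.955600+0.933800))/(1+557/18795) = 4443/5000 ≈ 0.888600
step 5 [2.5y] bond c/2=11/400: DF=(1004079/1000000 − 11/400·(0.981000+0.955600+0.933800+0.888600))/(1+11/400) = 4383/5000 ≈ 0.876600

1 1/2 981/1000
2 1 2389/2500
3 3/2 4669/5000
4 2 4443/5000
5 5/2 4383/5000
f(0.5y,1.5y) = ((981/1000)/(4669/5000) − 1)/(1) = 236/4669 ≈ 5.0546%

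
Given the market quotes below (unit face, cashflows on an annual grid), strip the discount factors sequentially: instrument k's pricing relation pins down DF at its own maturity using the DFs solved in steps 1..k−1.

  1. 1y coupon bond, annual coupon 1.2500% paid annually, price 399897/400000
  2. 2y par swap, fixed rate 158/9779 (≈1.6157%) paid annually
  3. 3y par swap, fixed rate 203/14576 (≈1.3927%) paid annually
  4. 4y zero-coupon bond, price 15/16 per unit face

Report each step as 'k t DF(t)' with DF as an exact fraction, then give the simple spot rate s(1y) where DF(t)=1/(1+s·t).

1 1 4937/5000
2 2 2421/2500
3 3 4797/5000
4 4 15/16
s(1y) = (1/(4937/5000) − 1)/(1) = 63/4937 ≈ 1.2761%

step 1 [1y] bond c/1=1/80: DF=(399897/400000 − 1/80·(0))/(1+1/80) = 4937/5000 ≈ 0.987400
step 2 [2y] swap r/1=158/9779: DF=(1 − 158/9779·(0.987400))/(1+158/9779) = 2421/2500 ≈ 0.968400
step 3 [3y] swap r/1=203/14576: DF=(1 − 203/14576·(0.987400+0.968400))/(1+203/14576) = 4797/5000 ≈ 0.959400
step 4 [4y] zero: DF = P = 15/16 ≈ 0.937500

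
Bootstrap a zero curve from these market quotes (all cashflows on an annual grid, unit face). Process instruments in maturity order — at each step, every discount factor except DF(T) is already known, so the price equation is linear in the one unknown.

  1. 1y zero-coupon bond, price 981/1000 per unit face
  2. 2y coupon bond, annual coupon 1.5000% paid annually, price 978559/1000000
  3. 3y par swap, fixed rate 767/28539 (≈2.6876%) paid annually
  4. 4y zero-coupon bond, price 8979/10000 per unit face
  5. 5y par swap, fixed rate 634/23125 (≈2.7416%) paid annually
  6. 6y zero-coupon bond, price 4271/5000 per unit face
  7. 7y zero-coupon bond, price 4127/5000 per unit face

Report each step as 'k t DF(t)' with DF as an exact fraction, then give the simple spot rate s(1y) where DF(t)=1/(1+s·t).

step 1 [1y] zero: DF = P = 981/1000 ≈ 0.981000
step 2 [2y] bond c/1=3/200: DF=(978559/1000000 − 3/200·(0.981000))/(1+3/200) = 1187/1250 ≈ 0.949600
step 3 [3y] swap r/1=767/28539: DF=(1 − 767/28539·(0.981000+0.949600))/(1+767/28539) = 9233/10000 ≈ 0.923300
step 4 [4y] zero: DF = P = 8979/10000 ≈ 0.897900
step 5 [5y] swap r/1=634/23125: DF=(1 − 634/23125·(0.981000+0.949600+0.923300+0.897900))/(1+634/23125) = 2183/2500 ≈ 0.873200
step 6 [6y] zero: DF = P = 4271/5000 ≈ 0.854200
step 7 [7y] zero: DF = P = 4127/5000 ≈ 0.825400

1 1 981/1000
2 2 1187/1250
3 3 9233/10000
4 4 8979/10000
5 5 2183/2500
6 6 4271/5000
7 7 4127/5000
s(1y) = (1/(981/1000) − 1)/(1) = 19/981 ≈ 1.9368%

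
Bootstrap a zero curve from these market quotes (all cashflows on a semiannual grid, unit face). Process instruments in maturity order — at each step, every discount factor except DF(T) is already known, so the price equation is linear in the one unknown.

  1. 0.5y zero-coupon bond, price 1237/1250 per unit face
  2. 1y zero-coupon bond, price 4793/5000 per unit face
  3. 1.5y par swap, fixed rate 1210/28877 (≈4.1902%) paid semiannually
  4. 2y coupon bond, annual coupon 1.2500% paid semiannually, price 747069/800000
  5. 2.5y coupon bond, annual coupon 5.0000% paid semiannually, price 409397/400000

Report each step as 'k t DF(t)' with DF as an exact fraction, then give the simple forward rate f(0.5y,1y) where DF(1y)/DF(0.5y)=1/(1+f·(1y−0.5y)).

1 1/2 1237/1250
2 1 4793/5000
3 3/2 1879/2000
4 2 9101/10000
5 5/2 9059/10000
f(0.5y,1y) = ((1237/1250)/(4793/5000) − 1)/(1/2) = 310/4793 ≈ 6.4678%

step 1 [0.5y] zero: DF = P = 1237/1250 ≈ 0.989600
step 2 [1y] zero: DF = P = 4793/5000 ≈ 0.958600
step 3 [1.5y] swap r/2=605/28877: DF=(1 − 605/28877·(0.989600+0.958600))/(1+605/28877) = 1879/2000 ≈ 0.939500
step 4 [2y] bond c/2=1/160: DF=(747069/800000 − 1/160·(0.989600+0.958600+0.939500))/(1+1/160) = 9101/10000 ≈ 0.910100
step 5 [2.5y] bond c/2=1/40: DF=(409397/400000 − 1/40·(0.989600+0.958600+0.939500+0.910100))/(1+1/40) = 9059/10000 ≈ 0.905900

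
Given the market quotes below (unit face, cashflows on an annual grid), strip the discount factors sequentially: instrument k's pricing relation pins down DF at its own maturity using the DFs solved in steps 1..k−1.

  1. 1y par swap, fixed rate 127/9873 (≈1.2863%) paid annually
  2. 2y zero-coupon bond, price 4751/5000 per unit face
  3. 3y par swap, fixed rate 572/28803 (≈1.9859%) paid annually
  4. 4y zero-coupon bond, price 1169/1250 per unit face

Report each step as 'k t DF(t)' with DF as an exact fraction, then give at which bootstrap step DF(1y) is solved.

1 1 9873/10000
2 2 4751/5000
3 3 2357/2500
4 4 1169/1250
DF(1y) is solved at step 1

step 1 [1y] swap r/1=127/9873: DF=(1 − 127/9873·(0))/(1+127/9873) = 9873/10000 ≈ 0.987300
step 2 [2y] zero: DF = P = 4751/5000 ≈ 0.950200
step 3 [3y] swap r/1=572/28803: DF=(1 − 572/28803·(0.987300+0.950200))/(1+572/28803) = 2357/2500 ≈ 0.942800
step 4 [4y] zero: DF = P = 1169/1250 ≈ 0.935200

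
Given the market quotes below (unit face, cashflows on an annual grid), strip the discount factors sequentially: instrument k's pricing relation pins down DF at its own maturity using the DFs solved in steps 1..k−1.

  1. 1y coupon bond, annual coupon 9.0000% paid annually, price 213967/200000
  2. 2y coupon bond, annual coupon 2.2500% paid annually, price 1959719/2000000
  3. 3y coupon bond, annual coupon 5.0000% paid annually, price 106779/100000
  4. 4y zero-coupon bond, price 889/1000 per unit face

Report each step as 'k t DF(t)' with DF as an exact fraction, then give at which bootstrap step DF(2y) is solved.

1 1 1963/2000
2 2 9367/10000
3 3 1157/1250
4 4 889/1000
DF(2y) is solved at step 2

step 1 [1y] bond c/1=9/100: DF=(213967/200000 − 9/100·(0))/(1+9/100) = 1963/2000 ≈ 0.981500
step 2 [2y] bond c/1=9/400: DF=(1959719/2000000 − 9/400·(0.981500))/(1+9/400) = 9367/10000 ≈ 0.936700
step 3 [3y] bond c/1=1/20: DF=(106779/100000 − 1/20·(0.981500+0.936700))/(1+1/20) = 1157/1250 ≈ 0.925600
step 4 [4y] zero: DF = P = 889/1000 ≈ 0.889000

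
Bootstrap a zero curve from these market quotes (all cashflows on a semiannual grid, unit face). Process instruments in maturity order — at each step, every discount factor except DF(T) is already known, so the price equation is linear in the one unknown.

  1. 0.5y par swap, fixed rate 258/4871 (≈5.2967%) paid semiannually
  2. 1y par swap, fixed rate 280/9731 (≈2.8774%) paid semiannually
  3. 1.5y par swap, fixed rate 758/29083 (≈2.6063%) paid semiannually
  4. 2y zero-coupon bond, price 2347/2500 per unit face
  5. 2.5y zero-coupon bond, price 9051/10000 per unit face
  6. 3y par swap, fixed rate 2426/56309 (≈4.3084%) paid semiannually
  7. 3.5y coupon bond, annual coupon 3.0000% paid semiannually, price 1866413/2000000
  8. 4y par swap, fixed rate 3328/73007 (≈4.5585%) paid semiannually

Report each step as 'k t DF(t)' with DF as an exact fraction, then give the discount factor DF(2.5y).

1 1/2 4871/5000
2 1 243/250
3 3/2 9621/10000
4 2 2347/2500
5 5/2 9051/10000
6 3 8787/10000
7 7/2 4181/5000
8 4 521/625
DF(2.5y) = 9051/10000 ≈ 0.905100

step 1 [0.5y] swap r/2=129/4871: DF=(1 − 129/4871·(0))/(1+129/4871) = 4871/5000 ≈ 0.974200
step 2 [1y] swap r/2=140/9731: DF=(1 − 140/9731·(0.974200))/(1+140/9731) = 243/250 ≈ 0.972000
step 3 [1.5y] swap r/2=379/29083: DF=(1 − 379/29083·(0.974200+0.972000))/(1+379/29083) = 9621/10000 ≈ 0.962100
step 4 [2y] zero: DF = P = 2347/2500 ≈ 0.938800
step 5 [2.5y] zero: DF = P = 9051/10000 ≈ 0.905100
step 6 [3y] swap r/2=1213/56309: DF=(1 − 1213/56309·(0.974200+0.972000+0.962100+0.938800+0.905100))/(1+1213/56309) = 8787/10000 ≈ 0.878700
step 7 [3.5y] bond c/2=3/200: DF=(1866413/2000000 − 3/200·(0.974200+0.972000+0.962100+0.938800+0.905100+0.878700))/(1+3/200) = 4181/5000 ≈ 0.836200
step 8 [4y] swap r/2=1664/73007: DF=(1 − 1664/73007·(0.974200+0.972000+0.962100+0.938800+0.905100+0.878700+0.836200))/(1+1664/73007) = 521/625 ≈ 0.833600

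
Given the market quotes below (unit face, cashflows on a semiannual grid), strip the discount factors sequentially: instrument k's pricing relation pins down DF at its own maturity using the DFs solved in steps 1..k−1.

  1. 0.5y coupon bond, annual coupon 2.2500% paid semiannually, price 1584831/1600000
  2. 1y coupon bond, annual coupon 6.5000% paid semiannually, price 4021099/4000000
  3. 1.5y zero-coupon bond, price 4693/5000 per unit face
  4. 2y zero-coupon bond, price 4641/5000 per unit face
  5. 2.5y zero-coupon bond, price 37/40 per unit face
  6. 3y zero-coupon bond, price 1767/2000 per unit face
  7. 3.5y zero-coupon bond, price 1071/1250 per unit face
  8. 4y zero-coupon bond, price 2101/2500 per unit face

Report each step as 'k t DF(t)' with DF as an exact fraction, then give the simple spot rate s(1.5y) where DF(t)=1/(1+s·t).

step 1 [0.5y] bond c/2=9/800: DF=(1584831/1600000 − 9/800·(0))/(1+9/800) = 1959/2000 ≈ 0.979500
step 2 [1y] bond c/2=13/400: DF=(4021099/4000000 − 13/400·(0.979500))/(1+13/400) = 2357/2500 ≈ 0.942800
step 3 [1.5y] zero: DF = P = 4693/5000 ≈ 0.938600
step 4 [2y] zero: DF = P = 4641/5000 ≈ 0.928200
step 5 [2.5y] zero: DF = P = 37/40 ≈ 0.925000
step 6 [3y] zero: DF = P = 1767/2000 ≈ 0.883500
step 7 [3.5y] zero: DF = P = 1071/1250 ≈ 0.856800
step 8 [4y] zero: DF = P = 2101/2500 ≈ 0.840400

1 1/2 1959/2000
2 1 2357/2500
3 3/2 4693/5000
4 2 4641/5000
5 5/2 37/40
6 3 1767/2000
7 7/2 1071/1250
8 4 2101/2500
s(1.5y) = (1/(4693/5000) − 1)/(3/2) = 614/14079 ≈ 4.3611%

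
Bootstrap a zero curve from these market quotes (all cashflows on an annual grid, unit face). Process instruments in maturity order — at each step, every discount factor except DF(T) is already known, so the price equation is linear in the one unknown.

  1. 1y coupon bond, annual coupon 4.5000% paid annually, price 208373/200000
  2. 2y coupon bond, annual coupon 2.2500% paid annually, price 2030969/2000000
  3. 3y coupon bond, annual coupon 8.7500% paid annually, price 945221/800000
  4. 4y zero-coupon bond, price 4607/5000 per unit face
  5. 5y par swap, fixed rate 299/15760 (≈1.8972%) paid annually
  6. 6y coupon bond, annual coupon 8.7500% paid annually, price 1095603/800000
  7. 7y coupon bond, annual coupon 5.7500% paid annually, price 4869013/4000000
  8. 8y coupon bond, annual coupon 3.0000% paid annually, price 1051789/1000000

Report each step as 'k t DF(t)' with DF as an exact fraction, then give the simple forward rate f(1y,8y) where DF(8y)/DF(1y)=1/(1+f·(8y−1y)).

step 1 [1y] bond c/1=9/200: DF=(208373/200000 − 9/200·(0))/(1+9/200) = 997/1000 ≈ 0.997000
step 2 [2y] bond c/1=9/400: DF=(2030969/2000000 − 9/400·(0.997000))/(1+9/400) = 607/625 ≈ 0.971200
step 3 [3y] bond c/1=7/80: DF=(945221/800000 − 7/80·(0.997000+0.971200))/(1+7/80) = 9281/10000 ≈ 0.928100
step 4 [4y] zero: DF = P = 4607/5000 ≈ 0.921400
step 5 [5y] swap r/1=299/15760: DF=(1 − 299/15760·(0.997000+0.971200+0.928100+0.921400))/(1+299/15760) = 9103/10000 ≈ 0.910300
step 6 [6y] bond c/1=7/80: DF=(1095603/800000 − 7/80·(0.997000+0.971200+0.928100+0.921400+0.910300))/(1+7/80) = 8789/10000 ≈ 0.878900
step 7 [7y] bond c/1=23/400: DF=(4869013/4000000 − 23/400·(0.997000+0.971200+0.928100+0.921400+0.910300+0.878900))/(1+23/400) = 4231/5000 ≈ 0.846200
step 8 [8y] bond c/1=3/100: DF=(1051789/1000000 − 3/100·(0.997000+0.971200+0.928100+0.921400+0.910300+0.878900+0.846200))/(1+3/100) = 2083/2500 ≈ 0.833200

1 1 997/1000
2 2 607/625
3 3 9281/10000
4 4 4607/5000
5 5 9103/10000
6 6 8789/10000
7 7 4231/5000
8 8 2083/2500
f(1y,8y) = ((997/1000)/(2083/2500) − 1)/(7) = 117/4166 ≈ 2.8084%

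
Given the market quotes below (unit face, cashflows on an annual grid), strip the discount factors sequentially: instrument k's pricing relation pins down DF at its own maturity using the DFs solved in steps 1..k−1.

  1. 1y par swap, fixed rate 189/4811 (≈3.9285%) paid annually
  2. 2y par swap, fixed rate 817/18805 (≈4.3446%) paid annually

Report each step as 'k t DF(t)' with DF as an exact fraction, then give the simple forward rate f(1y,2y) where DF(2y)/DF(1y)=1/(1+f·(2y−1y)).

step 1 [1y] swap r/1=189/4811: DF=(1 − 189/4811·(0))/(1+189/4811) = 4811/5000 ≈ 0.962200
step 2 [2y] swap r/1=817/18805: DF=(1 − 817/18805·(0.962200))/(1+817/18805) = 9183/10000 ≈ 0.918300

1 1 4811/5000
2 2 9183/10000
f(1y,2y) = ((4811/5000)/(9183/10000) − 1)/(1) = 439/9183 ≈ 4.7806%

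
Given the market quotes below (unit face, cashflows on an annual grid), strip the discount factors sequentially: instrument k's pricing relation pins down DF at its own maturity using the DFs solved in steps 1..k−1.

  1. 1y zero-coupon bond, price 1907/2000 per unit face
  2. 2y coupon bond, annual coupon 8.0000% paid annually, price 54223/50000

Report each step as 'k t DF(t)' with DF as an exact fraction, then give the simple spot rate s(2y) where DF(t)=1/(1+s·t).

step 1 [1y] zero: DF = P = 1907/2000 ≈ 0.953500
step 2 [2y] bond c/1=2/25: DF=(54223/50000 − 2/25·(0.953500))/(1+2/25) = 1867/2000 ≈ 0.933500

1 1 1907/2000
2 2 1867/2000
s(2y) = (1/(1867/2000) − 1)/(2) = 133/3734 ≈ 3.5619%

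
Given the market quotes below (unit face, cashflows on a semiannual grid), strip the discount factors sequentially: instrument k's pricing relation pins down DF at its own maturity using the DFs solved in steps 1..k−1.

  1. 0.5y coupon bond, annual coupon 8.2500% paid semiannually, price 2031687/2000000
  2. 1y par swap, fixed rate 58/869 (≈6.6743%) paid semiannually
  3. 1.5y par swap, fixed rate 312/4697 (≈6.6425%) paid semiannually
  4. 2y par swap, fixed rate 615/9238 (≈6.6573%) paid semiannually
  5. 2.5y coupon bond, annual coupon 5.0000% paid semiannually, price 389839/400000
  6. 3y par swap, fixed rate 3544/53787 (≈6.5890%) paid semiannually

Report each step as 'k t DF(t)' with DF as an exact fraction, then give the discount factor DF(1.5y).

1 1/2 2439/2500
2 1 4681/5000
3 3/2 1133/1250
4 2 877/1000
5 5/2 8607/10000
6 3 2057/2500
DF(1.5y) = 1133/1250 ≈ 0.906400

step 1 [0.5y] bond c/2=33/800: DF=(2031687/2000000 − 33/800·(0))/(1+33/800) = 2439/2500 ≈ 0.975600
step 2 [1y] swap r/2=29/869: DF=(1 − 29/869·(0.975600))/(1+29/869) = 4681/5000 ≈ 0.936200
step 3 [1.5y] swap r/2=156/4697: DF=(1 − 156/4697·(0.975600+0.936200))/(1+156/4697) = 1133/1250 ≈ 0.906400
step 4 [2y] swap r/2=615/18476: DF=(1 − 615/18476·(0.975600+0.936200+0.906400))/(1+615/18476) = 877/1000 ≈ 0.877000
step 5 [2.5y] bond c/2=1/40: DF=(389839/400000 − 1/40·(0.975600+0.936200+0.906400+0.877000))/(1+1/40) = 8607/10000 ≈ 0.860700
step 6 [3y] swap r/2=1772/53787: DF=(1 − 1772/53787·(0.975600+0.936200+0.906400+0.877000+0.860700))/(1+1772/53787) = 2057/2500 ≈ 0.822800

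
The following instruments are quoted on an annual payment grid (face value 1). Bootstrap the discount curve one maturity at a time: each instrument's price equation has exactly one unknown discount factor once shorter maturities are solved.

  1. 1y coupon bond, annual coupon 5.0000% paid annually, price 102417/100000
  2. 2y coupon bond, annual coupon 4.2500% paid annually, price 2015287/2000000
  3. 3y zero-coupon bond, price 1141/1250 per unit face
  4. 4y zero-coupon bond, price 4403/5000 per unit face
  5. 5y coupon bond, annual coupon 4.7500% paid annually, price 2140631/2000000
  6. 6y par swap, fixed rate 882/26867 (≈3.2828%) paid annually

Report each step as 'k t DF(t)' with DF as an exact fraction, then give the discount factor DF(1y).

step 1 [1y] bond c/1=1/20: DF=(102417/100000 − 1/20·(0))/(1+1/20) = 4877/5000 ≈ 0.975400
step 2 [2y] bond c/1=17/400: DF=(2015287/2000000 − 17/400·(0.975400))/(1+17/400) = 2317/2500 ≈ 0.926800
step 3 [3y] zero: DF = P = 1141/1250 ≈ 0.912800
step 4 [4y] zero: DF = P = 4403/5000 ≈ 0.880600
step 5 [5y] bond c/1=19/400: DF=(2140631/2000000 − 19/400·(0.975400+0.926800+0.912800+0.880600))/(1+19/400) = 4271/5000 ≈ 0.854200
step 6 [6y] swap r/1=882/26867: DF=(1 − 882/26867·(0.975400+0.926800+0.912800+0.880600+0.854200))/(1+882/26867) = 2059/2500 ≈ 0.823600

1 1 4877/5000
2 2 2317/2500
3 3 1141/1250
4 4 4403/5000
5 5 4271/5000
6 6 2059/2500
DF(1y) = 4877/5000 ≈ 0.975400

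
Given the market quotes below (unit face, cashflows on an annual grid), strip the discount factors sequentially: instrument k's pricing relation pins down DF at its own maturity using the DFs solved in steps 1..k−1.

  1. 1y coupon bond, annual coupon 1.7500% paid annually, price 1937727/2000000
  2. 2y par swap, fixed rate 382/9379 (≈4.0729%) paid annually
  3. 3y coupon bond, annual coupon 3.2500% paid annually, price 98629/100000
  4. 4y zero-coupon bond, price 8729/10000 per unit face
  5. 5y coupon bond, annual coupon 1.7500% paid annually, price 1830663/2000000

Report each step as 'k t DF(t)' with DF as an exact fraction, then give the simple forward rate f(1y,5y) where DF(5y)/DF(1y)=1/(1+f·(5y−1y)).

1 1 4761/5000
2 2 2309/2500
3 3 4481/5000
4 4 8729/10000
5 5 8369/10000
f(1y,5y) = ((4761/5000)/(8369/10000) − 1)/(4) = 1153/33476 ≈ 3.4443%

step 1 [1y] bond c/1=7/400: DF=(1937727/2000000 − 7/400·(0))/(1+7/400) = 4761/5000 ≈ 0.952200
step 2 [2y] swap r/1=382/9379: DF=(1 − 382/9379·(0.952200))/(1+382/9379) = 2309/2500 ≈ 0.923600
step 3 [3y] bond c/1=13/400: DF=(98629/100000 − 13/400·(0.952200+0.923600))/(1+13/400) = 4481/5000 ≈ 0.896200
step 4 [4y] zero: DF = P = 8729/10000 ≈ 0.872900
step 5 [5y] bond c/1=7/400: DF=(1830663/2000000 − 7/400·(0.952200+0.923600+0.896200+0.872900))/(1+7/400) = 8369/10000 ≈ 0.836900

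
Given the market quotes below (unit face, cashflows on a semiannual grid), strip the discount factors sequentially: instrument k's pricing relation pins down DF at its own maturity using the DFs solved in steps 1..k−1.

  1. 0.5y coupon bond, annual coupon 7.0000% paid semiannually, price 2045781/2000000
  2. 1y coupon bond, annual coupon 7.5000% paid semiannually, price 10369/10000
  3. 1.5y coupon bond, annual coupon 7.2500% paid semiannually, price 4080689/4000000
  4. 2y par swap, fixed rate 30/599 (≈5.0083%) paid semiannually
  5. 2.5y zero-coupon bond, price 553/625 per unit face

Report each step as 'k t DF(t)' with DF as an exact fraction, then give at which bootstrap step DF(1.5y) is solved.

1 1/2 9883/10000
2 1 9637/10000
3 3/2 4581/5000
4 2 1811/2000
5 5/2 553/625
DF(1.5y) is solved at step 3

step 1 [0.5y] bond c/2=7/200: DF=(2045781/2000000 − 7/200·(0))/(1+7/200) = 9883/10000 ≈ 0.988300
step 2 [1y] bond c/2=3/80: DF=(10369/10000 − 3/80·(0.988300))/(1+3/80) = 9637/10000 ≈ 0.963700
step 3 [1.5y] bond c/2=29/800: DF=(4080689/4000000 − 29/800·(0.988300+0.963700))/(1+29/800) = 4581/5000 ≈ 0.916200
step 4 [2y] swap r/2=15/599: DF=(1 − 15/599·(0.988300+0.963700+0.916200))/(1+15/599) = 1811/2000 ≈ 0.905500
step 5 [2.5y] zero: DF = P = 553/625 ≈ 0.884800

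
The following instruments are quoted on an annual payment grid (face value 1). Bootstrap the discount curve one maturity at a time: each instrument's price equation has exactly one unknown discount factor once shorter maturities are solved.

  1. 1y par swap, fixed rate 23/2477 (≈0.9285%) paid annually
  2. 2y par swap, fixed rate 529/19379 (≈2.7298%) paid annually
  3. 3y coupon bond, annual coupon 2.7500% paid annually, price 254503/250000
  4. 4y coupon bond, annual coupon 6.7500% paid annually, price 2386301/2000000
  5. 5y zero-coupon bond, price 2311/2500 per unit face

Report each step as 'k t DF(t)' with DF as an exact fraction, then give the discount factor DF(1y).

step 1 [1y] swap r/1=23/2477: DF=(1 − 23/2477·(0))/(1+23/2477) = 2477/2500 ≈ 0.990800
step 2 [2y] swap r/1=529/19379: DF=(1 − 529/19379·(0.990800))/(1+529/19379) = 9471/10000 ≈ 0.947100
step 3 [3y] bond c/1=11/400: DF=(254503/250000 − 11/400·(0.990800+0.947100))/(1+11/400) = 9389/10000 ≈ 0.938900
step 4 [4y] bond c/1=27/400: DF=(2386301/2000000 − 27/400·(0.990800+0.947100+0.938900))/(1+27/400) = 4679/5000 ≈ 0.935800
step 5 [5y] zero: DF = P = 2311/2500 ≈ 0.924400

1 1 2477/2500
2 2 9471/10000
3 3 9389/10000
4 4 4679/5000
5 5 2311/2500
DF(1y) = 2477/2500 ≈ 0.990800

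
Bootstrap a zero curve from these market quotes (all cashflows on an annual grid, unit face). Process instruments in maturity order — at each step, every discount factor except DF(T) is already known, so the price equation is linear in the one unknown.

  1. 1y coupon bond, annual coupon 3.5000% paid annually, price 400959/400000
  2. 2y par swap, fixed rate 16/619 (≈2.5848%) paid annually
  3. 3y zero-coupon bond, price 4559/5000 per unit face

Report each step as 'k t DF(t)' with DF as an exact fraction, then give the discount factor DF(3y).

step 1 [1y] bond c/1=7/200: DF=(400959/400000 − 7/200·(0))/(1+7/200) = 1937/2000 ≈ 0.968500
step 2 [2y] swap r/1=16/619: DF=(1 − 16/619·(0.968500))/(1+16/619) = 594/625 ≈ 0.950400
step 3 [3y] zero: DF = P = 4559/5000 ≈ 0.911800

1 1 1937/2000
2 2 594/625
3 3 4559/5000
DF(3y) = 4559/5000 ≈ 0.911800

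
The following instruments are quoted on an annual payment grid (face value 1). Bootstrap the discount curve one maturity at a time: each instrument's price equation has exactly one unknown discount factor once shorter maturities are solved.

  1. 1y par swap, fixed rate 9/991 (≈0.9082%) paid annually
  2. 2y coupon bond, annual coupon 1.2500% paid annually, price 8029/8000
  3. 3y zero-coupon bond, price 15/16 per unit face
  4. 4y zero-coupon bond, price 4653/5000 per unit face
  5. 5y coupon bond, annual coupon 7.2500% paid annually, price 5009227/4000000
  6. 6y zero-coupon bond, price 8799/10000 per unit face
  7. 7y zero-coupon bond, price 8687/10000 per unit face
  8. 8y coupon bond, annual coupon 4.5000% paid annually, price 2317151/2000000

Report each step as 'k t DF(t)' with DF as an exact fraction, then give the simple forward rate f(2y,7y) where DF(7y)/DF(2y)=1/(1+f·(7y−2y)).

1 1 991/1000
2 2 979/1000
3 3 15/16
4 4 4653/5000
5 5 4541/5000
6 6 8799/10000
7 7 8687/10000
8 8 829/1000
f(2y,7y) = ((979/1000)/(8687/10000) − 1)/(5) = 1103/43435 ≈ 2.5394%

step 1 [1y] swap r/1=9/991: DF=(1 − 9/991·(0))/(1+9/991) = 991/1000 ≈ 0.991000
step 2 [2y] bond c/1=1/80: DF=(8029/8000 − 1/80·(0.991000))/(1+1/80) = 979/1000 ≈ 0.979000
step 3 [3y] zero: DF = P = 15/16 ≈ 0.937500
step 4 [4y] zero: DF = P = 4653/5000 ≈ 0.930600
step 5 [5y] bond c/1=29/400: DF=(5009227/4000000 − 29/400·(0.991000+0.979000+0.937500+0.930600))/(1+29/400) = 4541/5000 ≈ 0.908200
step 6 [6y] zero: DF = P = 8799/10000 ≈ 0.879900
step 7 [7y] zero: DF = P = 8687/10000 ≈ 0.868700
step 8 [8y] bond c/1=9/200: DF=(2317151/2000000 − 9/200·(0.991000+0.979000+0.937500+0.930600+0.908200+0.879900+0.868700))/(1+9/200) = 829/1000 ≈ 0.829000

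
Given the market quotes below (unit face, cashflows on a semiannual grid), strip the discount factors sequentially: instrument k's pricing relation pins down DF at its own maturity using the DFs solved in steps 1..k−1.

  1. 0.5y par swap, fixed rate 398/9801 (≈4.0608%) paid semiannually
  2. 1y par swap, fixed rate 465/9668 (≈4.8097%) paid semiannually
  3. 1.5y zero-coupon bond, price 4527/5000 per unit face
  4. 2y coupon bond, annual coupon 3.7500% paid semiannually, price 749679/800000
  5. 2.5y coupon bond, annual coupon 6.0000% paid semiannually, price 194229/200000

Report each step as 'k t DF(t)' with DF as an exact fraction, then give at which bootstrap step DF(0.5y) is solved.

1 1/2 9801/10000
2 1 1907/2000
3 3/2 4527/5000
4 2 2169/2500
5 5/2 8349/10000
DF(0.5y) is solved at step 1

step 1 [0.5y] swap r/2=199/9801: DF=(1 − 199/9801·(0))/(1+199/9801) = 9801/10000 ≈ 0.980100
step 2 [1y] swap r/2=465/19336: DF=(1 − 465/19336·(0.980100))/(1+465/19336) = 1907/2000 ≈ 0.953500
step 3 [1.5y] zero: DF = P = 4527/5000 ≈ 0.905400
step 4 [2y] bond c/2=3/160: DF=(749679/800000 − 3/160·(0.980100+0.953500+0.905400))/(1+3/160) = 2169/2500 ≈ 0.867600
step 5 [2.5y] bond c/2=3/100: DF=(194229/200000 − 3/100·(0.980100+0.953500+0.905400+0.867600))/(1+3/100) = 8349/10000 ≈ 0.834900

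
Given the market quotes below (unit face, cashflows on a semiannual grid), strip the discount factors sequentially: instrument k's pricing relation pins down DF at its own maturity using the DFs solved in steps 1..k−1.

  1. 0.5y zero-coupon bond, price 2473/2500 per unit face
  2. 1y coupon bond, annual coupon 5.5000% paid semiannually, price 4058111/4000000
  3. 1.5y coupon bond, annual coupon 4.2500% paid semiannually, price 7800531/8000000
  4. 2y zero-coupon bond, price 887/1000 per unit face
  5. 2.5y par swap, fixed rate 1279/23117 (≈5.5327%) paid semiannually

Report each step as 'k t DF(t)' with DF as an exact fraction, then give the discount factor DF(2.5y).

1 1/2 2473/2500
2 1 9609/10000
3 3/2 4571/5000
4 2 887/1000
5 5/2 8721/10000
DF(2.5y) = 8721/10000 ≈ 0.872100

step 1 [0.5y] zero: DF = P = 2473/2500 ≈ 0.989200
step 2 [1y] bond c/2=11/400: DF=(4058111/4000000 − 11/400·(0.989200))/(1+11/400) = 9609/10000 ≈ 0.960900
step 3 [1.5y] bond c/2=17/800: DF=(7800531/8000000 − 17/800·(0.989200+0.960900))/(1+17/800) = 4571/5000 ≈ 0.914200
step 4 [2y] zero: DF = P = 887/1000 ≈ 0.887000
step 5 [2.5y] swap r/2=1279/46234: DF=(1 − 1279/46234·(0.989200+0.960900+0.914200+0.887000))/(1+1279/46234) = 8721/10000 ≈ 0.872100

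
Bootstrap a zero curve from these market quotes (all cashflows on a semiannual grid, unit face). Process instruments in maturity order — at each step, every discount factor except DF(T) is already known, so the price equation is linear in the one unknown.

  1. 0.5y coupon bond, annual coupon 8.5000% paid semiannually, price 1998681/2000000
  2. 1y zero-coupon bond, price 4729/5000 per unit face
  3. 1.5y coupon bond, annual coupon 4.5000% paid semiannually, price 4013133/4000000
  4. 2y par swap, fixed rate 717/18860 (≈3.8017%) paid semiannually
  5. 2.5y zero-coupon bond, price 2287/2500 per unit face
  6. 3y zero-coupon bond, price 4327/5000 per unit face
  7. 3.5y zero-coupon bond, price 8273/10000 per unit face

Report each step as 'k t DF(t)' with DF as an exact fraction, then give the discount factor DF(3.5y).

1 1/2 4793/5000
2 1 4729/5000
3 3/2 9393/10000
4 2 9283/10000
5 5/2 2287/2500
6 3 4327/5000
7 7/2 8273/10000
DF(3.5y) = 8273/10000 ≈ 0.827300

step 1 [0.5y] bond c/2=17/400: DF=(1998681/2000000 − 17/400·(0))/(1+17/400) = 4793/5000 ≈ 0.958600
step 2 [1y] zero: DF = P = 4729/5000 ≈ 0.945800
step 3 [1.5y] bond c/2=9/400: DF=(4013133/4000000 − 9/400·(0.958600+0.945800))/(1+9/400) = 9393/10000 ≈ 0.939300
step 4 [2y] swap r/2=717/37720: DF=(1 − 717/37720·(0.958600+0.945800+0.939300))/(1+717/37720) = 9283/10000 ≈ 0.928300
step 5 [2.5y] zero: DF = P = 2287/2500 ≈ 0.914800
step 6 [3y] zero: DF = P = 4327/5000 ≈ 0.865400
step 7 [3.5y] zero: DF = P = 8273/10000 ≈ 0.827300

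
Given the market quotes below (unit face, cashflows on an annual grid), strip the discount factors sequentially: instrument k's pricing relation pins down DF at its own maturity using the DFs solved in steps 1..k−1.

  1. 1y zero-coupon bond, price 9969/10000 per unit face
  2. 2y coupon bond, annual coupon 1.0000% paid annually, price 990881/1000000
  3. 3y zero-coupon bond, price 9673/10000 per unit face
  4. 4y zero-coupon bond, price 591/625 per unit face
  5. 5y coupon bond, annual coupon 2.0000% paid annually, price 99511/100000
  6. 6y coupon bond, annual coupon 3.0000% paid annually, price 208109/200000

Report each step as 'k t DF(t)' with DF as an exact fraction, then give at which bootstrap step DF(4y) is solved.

step 1 [1y] zero: DF = P = 9969/10000 ≈ 0.996900
step 2 [2y] bond c/1=1/100: DF=(990881/1000000 − 1/100·(0.996900))/(1+1/100) = 607/625 ≈ 0.971200
step 3 [3y] zero: DF = P = 9673/10000 ≈ 0.967300
step 4 [4y] zero: DF = P = 591/625 ≈ 0.945600
step 5 [5y] bond c/1=1/50: DF=(99511/100000 − 1/50·(0.996900+0.971200+0.967300+0.945600))/(1+1/50) = 1799/2000 ≈ 0.899500
step 6 [6y] bond c/1=3/100: DF=(208109/200000 − 3/100·(0.996900+0.971200+0.967300+0.945600+0.899500))/(1+3/100) = 871/1000 ≈ 0.871000

1 1 9969/10000
2 2 607/625
3 3 9673/10000
4 4 591/625
5 5 1799/2000
6 6 871/1000
DF(4y) is solved at step 4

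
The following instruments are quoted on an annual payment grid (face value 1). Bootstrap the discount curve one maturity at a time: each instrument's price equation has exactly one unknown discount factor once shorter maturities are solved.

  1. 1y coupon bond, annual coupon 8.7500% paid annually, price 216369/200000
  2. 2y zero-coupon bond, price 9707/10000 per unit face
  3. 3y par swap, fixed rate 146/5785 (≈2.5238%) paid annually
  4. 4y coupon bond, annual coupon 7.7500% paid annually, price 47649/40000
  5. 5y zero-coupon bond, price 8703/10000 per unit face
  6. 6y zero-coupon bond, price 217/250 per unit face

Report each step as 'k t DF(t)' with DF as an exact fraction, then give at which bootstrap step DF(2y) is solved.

step 1 [1y] bond c/1=7/80: DF=(216369/200000 − 7/80·(0))/(1+7/80) = 2487/2500 ≈ 0.994800
step 2 [2y] zero: DF = P = 9707/10000 ≈ 0.970700
step 3 [3y] swap r/1=146/5785: DF=(1 − 146/5785·(0.994800+0.970700))/(1+146/5785) = 927/1000 ≈ 0.927000
step 4 [4y] bond c/1=31/400: DF=(47649/40000 − 31/400·(0.994800+0.970700+0.927000))/(1+31/400) = 359/400 ≈ 0.897500
step 5 [5y] zero: DF = P = 8703/10000 ≈ 0.870300
step 6 [6y] zero: DF = P = 217/250 ≈ 0.868000

1 1 2487/2500
2 2 9707/10000
3 3 927/1000
4 4 359/400
5 5 8703/10000
6 6 217/250
DF(2y) is solved at step 2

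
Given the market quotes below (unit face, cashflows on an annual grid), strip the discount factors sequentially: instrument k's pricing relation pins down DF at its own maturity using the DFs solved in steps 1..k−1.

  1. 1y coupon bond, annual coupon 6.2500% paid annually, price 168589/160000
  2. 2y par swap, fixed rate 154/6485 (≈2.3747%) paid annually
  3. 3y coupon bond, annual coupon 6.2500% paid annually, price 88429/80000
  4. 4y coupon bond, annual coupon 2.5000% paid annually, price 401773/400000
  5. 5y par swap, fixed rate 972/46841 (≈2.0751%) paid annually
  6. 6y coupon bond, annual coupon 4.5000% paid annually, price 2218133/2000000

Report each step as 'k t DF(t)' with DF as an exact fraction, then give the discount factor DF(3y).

1 1 9917/10000
2 2 4769/5000
3 3 9259/10000
4 4 9099/10000
5 5 2257/2500
6 6 2149/2500
DF(3y) = 9259/10000 ≈ 0.925900

step 1 [1y] bond c/1=1/16: DF=(168589/160000 − 1/16·(0))/(1+1/16) = 9917/10000 ≈ 0.991700
step 2 [2y] swap r/1=154/6485: DF=(1 − 154/6485·(0.991700))/(1+154/6485) = 4769/5000 ≈ 0.953800
step 3 [3y] bond c/1=1/16: DF=(88429/80000 − 1/16·(0.991700+0.953800))/(1+1/16) = 9259/10000 ≈ 0.925900
step 4 [4y] bond c/1=1/40: DF=(401773/400000 − 1/40·(0.991700+0.953800+0.925900))/(1+1/40) = 9099/10000 ≈ 0.909900
step 5 [5y] swap r/1=972/46841: DF=(1 − 972/46841·(0.991700+0.953800+0.925900+0.909900))/(1+972/46841) = 2257/2500 ≈ 0.902800
step 6 [6y] bond c/1=9/200: DF=(2218133/2000000 − 9/200·(0.991700+0.953800+0.925900+0.909900+0.902800))/(1+9/200) = 2149/2500 ≈ 0.859600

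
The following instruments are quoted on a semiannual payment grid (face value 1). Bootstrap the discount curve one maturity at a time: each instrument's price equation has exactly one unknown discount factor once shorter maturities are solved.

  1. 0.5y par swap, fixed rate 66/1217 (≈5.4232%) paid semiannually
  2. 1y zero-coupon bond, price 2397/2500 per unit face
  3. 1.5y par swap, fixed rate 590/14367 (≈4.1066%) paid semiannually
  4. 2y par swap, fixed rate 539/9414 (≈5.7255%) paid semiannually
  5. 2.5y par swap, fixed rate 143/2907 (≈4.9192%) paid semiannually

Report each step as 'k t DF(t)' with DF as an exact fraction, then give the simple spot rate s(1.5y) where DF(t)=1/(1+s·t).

step 1 [0.5y] swap r/2=33/1217: DF=(1 − 33/1217·(0))/(1+33/1217) = 1217/1250 ≈ 0.973600
step 2 [1y] zero: DF = P = 2397/2500 ≈ 0.958800
step 3 [1.5y] swap r/2=295/14367: DF=(1 − 295/14367·(0.973600+0.958800))/(1+295/14367) = 941/1000 ≈ 0.941000
step 4 [2y] swap r/2=539/18828: DF=(1 − 539/18828·(0.973600+0.958800+0.941000))/(1+539/18828) = 4461/5000 ≈ 0.892200
step 5 [2.5y] swap r/2=143/5814: DF=(1 − 143/5814·(0.973600+0.958800+0.941000+0.892200))/(1+143/5814) = 1107/1250 ≈ 0.885600

1 1/2 1217/1250
2 1 2397/2500
3 3/2 941/1000
4 2 4461/5000
5 5/2 1107/1250
s(1.5y) = (1/(941/1000) − 1)/(3/2) = 118/2823 ≈ 4.1800%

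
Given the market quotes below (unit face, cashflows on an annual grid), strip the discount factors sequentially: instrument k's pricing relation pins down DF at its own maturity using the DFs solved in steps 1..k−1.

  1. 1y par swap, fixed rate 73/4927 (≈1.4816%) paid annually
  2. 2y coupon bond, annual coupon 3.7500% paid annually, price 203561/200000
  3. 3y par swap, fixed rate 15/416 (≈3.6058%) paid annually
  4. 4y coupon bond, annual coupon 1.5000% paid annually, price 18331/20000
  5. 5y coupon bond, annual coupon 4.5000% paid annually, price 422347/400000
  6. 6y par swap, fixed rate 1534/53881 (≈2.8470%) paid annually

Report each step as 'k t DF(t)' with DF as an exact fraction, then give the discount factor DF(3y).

1 1 4927/5000
2 2 4727/5000
3 3 449/500
4 4 2153/2500
5 5 1703/2000
6 6 4233/5000
DF(3y) = 449/500 ≈ 0.898000

step 1 [1y] swap r/1=73/4927: DF=(1 − 73/4927·(0))/(1+73/4927) = 4927/5000 ≈ 0.985400
step 2 [2y] bond c/1=3/80: DF=(203561/200000 − 3/80·(0.985400))/(1+3/80) = 4727/5000 ≈ 0.945400
step 3 [3y] swap r/1=15/416: DF=(1 − 15/416·(0.985400+0.945400))/(1+15/416) = 449/500 ≈ 0.898000
step 4 [4y] bond c/1=3/200: DF=(18331/20000 − 3/200·(0.985400+0.945400+0.898000))/(1+3/200) = 2153/2500 ≈ 0.861200
step 5 [5y] bond c/1=9/200: DF=(422347/400000 − 9/200·(0.985400+0.945400+0.898000+0.861200))/(1+9/200) = 1703/2000 ≈ 0.851500
step 6 [6y] swap r/1=1534/53881: DF=(1 − 1534/53881·(0.985400+0.945400+0.898000+0.861200+0.851500))/(1+1534/53881) = 4233/5000 ≈ 0.846600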